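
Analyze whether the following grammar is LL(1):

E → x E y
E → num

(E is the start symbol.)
Yes, the grammar is LL(1).

A grammar is LL(1) if for each non-terminal N with multiple productions, the predict sets of those productions are pairwise disjoint, where PREDICT(N → α) = (FIRST(α) \ {ε}) ∪ (FOLLOW(N) if α ⇒* ε).

For E:
  PREDICT(E → x E y) = { 'x' }
  PREDICT(E → num) = { 'num' }

All predict sets are disjoint. The grammar IS LL(1).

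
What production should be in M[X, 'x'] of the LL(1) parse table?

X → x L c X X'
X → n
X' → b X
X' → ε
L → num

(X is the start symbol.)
X → x L c X X'

To find M[X, 'x'], we find productions for X where 'x' is in the predict set (PREDICT(N → α) = (FIRST(α) \ {ε}) ∪ (FOLLOW(N) if α ⇒* ε)).

X → x L c X X': PREDICT = { 'x' }
  'x' is in predict set, so this production goes in M[X, 'x']
X → n: PREDICT = { 'n' }

M[X, 'x'] = X → x L c X X'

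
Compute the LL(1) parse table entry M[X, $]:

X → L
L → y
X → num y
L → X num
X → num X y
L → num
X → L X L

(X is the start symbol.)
To find M[X, $], we find productions for X where $ is in the predict set (PREDICT(N → α) = (FIRST(α) \ {ε}) ∪ (FOLLOW(N) if α ⇒* ε)).

Relevant sets:
  FIRST(L) = { 'num', 'y' }

X → L: PREDICT = { 'num', 'y' }
X → num y: PREDICT = { 'num' }
X → num X y: PREDICT = { 'num' }
X → L X L: PREDICT = { 'num', 'y' }

M[X, $] is empty (no production applies)

Answer: Empty (error entry)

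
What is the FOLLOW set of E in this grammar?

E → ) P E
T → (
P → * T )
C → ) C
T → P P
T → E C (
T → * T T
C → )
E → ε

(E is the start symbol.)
{ $, ')' }

E is the start symbol, so $ ∈ FOLLOW(E).
In E → ) P E: E is at the end; this adds FOLLOW(E) to itself — nothing new
In T → E C (: E is followed by C '(', add FIRST(C '(') \ {ε} = { ')' }

Taking the union: FOLLOW(E) = { $, ')' }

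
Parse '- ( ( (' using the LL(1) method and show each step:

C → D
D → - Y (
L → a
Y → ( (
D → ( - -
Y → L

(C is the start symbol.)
LL(1) parsing maintains a stack (initially the start symbol over $) and the input. At each step: if the stack top is a terminal, match it against the current input token; if it is a non-terminal N, replace it with the RHS of M[N, lookahead] (the unique production whose predict set contains the lookahead).

Stack is shown with the top on the left.

Stack    Input      Action
--------------------------
C $      - ( ( ( $  output C → D
D $      - ( ( ( $  output D → - Y (
- Y ( $  - ( ( ( $  match '-'
Y ( $    ( ( ( $    output Y → ( (
( ( ( $  ( ( ( $    match '('
( ( $    ( ( $      match '('
( $      ( $        match '('
$        $          accept

The string is accepted.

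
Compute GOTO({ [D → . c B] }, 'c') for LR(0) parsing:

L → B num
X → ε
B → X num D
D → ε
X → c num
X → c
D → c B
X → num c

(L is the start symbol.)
GOTO(I, 'c') = CLOSURE({ [A → αX.β] : [A → α.Xβ] ∈ I, X = 'c' })

Items with dot before 'c', with the dot advanced:
  [D → . c B] → [D → c . B]
Closure of the advanced items:
  [D → c . B] has the dot before B: add [B → . X num D]
  [B → . X num D] has the dot before X: add [X → .], [X → . c num], [X → . c], [X → . num c]

GOTO = { [B → . X num D], [D → c . B], [X → . c num], [X → . c], [X → . num c], [X → .] }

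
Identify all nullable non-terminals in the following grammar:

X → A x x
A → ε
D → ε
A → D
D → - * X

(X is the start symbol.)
A non-terminal is nullable if it can derive ε (the empty string): either it has an ε-production, or it has a production whose right-hand side consists entirely of nullable non-terminals.

ε-productions: A → ε, D → ε
So A, D are immediately nullable.
No further non-terminal can be added: every production for the remaining non-terminals contains a terminal or a non-nullable non-terminal.
Nullable = { 'A', 'D' }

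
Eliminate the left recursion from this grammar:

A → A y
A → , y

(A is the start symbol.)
A → , y A'
A' → y A'
A' → ε

A is directly left-recursive. The standard transformation for
  A → A α₁ | ... | A α_m | β₁ | ... | β_n
is
  A  → β₁ A' | ... | β_n A'
  A' → α₁ A' | ... | α_m A' | ε

A → , y becomes A → , y A'
A → A y becomes A' → y A'
Add A' → ε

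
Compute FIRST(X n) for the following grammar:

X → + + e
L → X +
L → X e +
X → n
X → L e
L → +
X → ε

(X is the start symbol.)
FIRST sets of the non-terminals involved (from the grammar, by fixed-point iteration):
  FIRST(X) = { '+', 'e', 'n', ε }

To compute FIRST(X n), process the symbols left to right:
Symbol X is a non-terminal. Add FIRST(X) \ {ε} = { '+', 'e', 'n' }
X is nullable (ε ∈ FIRST(X)), continue to the next symbol.
Symbol n is a terminal. Add 'n' and stop.
FIRST(X n) = { '+', 'e', 'n' }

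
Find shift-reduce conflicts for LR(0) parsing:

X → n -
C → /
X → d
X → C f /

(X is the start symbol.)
A shift-reduce conflict occurs when an LR(0) state has both:
  - a complete (reduce) item [A → α .] (dot at the end), and
  - a shift item [B → β . c γ] (dot before a terminal).

Augment with X' → X and build the canonical LR(0) collection (I0 = CLOSURE({[X' → . X]}), then GOTO on every symbol after a dot until no new states appear). It has 9 states:
  I0: { [C → . /], [X → . C f /], [X → . d], [X → . n -], [X' → . X] }  — shift
  I1: { [C → / .] }  — reduce
  I2: { [X → C . f /] }  — shift
  I3: { [X' → X .] }  — accept
  I4: { [X → d .] }  — reduce
  I5: { [X → n . -] }  — shift
  I6: { [X → n - .] }  — reduce
  I7: { [X → C f . /] }  — shift
  I8: { [X → C f / .] }  — reduce

No state contains both a complete item and a shift item.

Answer: No shift-reduce conflicts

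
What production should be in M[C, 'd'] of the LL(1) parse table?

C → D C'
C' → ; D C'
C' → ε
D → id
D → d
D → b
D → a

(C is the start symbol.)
To find M[C, 'd'], we find productions for C where 'd' is in the predict set (PREDICT(N → α) = (FIRST(α) \ {ε}) ∪ (FOLLOW(N) if α ⇒* ε)).

Relevant sets:
  FIRST(D) = { 'a', 'b', 'd', 'id' }

C → D C': PREDICT = { 'a', 'b', 'd', 'id' }
  'd' is in predict set, so this production goes in M[C, 'd']

M[C, 'd'] = C → D C'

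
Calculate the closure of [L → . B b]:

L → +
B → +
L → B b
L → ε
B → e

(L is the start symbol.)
To compute CLOSURE, for each item [A → α.Bβ] where B is a non-terminal, add [B → .γ] for all productions B → γ; repeat for the newly added items until nothing changes.

Start with: [L → . B b]
  [L → . B b] has the dot before B: add [B → . +], [B → . e]
No further items can be added.

CLOSURE = { [B → . +], [B → . e], [L → . B b] }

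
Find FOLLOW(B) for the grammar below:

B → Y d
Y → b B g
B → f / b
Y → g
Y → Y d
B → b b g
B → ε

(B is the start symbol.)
{ $, 'g' }

B is the start symbol, so $ ∈ FOLLOW(B).
In Y → b B g: B is followed by g, add FIRST(g) \ {ε} = { 'g' }

Taking the union: FOLLOW(B) = { $, 'g' }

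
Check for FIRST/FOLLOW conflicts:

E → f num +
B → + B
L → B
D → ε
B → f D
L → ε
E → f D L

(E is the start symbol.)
No FIRST/FOLLOW conflicts.

A FIRST/FOLLOW conflict occurs when a non-terminal N has a nullable alternative N → β (β ⇒* ε) and another alternative N → α with FIRST(α) ∩ FOLLOW(N) ≠ ∅: on such a lookahead the parser cannot decide between expanding α and letting N vanish via β.

Nullable non-terminals: D, L.
FIRST sets used below: FIRST(B) = { '+', 'f' }
D has a nullable alternative but only one production, so nothing to check.

L: nullable alternative(s) L → ε; FOLLOW(L) = { $ }
  L → B: FIRST \ {ε} = { '+', 'f' } — disjoint from FOLLOW(L)
  L → ε: FIRST \ {ε} = { } — this is the only nullable alternative, skip

B, E have no nullable alternative, so no FIRST/FOLLOW check is needed there.

No FIRST/FOLLOW conflicts found.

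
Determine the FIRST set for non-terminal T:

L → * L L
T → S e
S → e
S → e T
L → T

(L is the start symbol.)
{ 'e' }

To compute FIRST(T), examine every production with T on the left-hand side, reading each right-hand side left to right until a non-nullable symbol is reached.

FIRST sets of the other non-terminals involved (by the same procedure, iterated to a fixed point):
  FIRST(S) = { 'e' }

From T → S e:
  - S is a non-terminal: add FIRST(S) \ {ε} = { 'e' }
    S is not nullable, so stop

Collecting: FIRST(T) = { 'e' }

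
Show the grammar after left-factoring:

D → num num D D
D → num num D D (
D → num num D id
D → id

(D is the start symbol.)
D → num num D D'
D' → D D''
D'' → ε
D'' → (
D' → id
D → id

Left-factoring transforms A → αβ₁ | αβ₂ into A → αA' and A' → β₁ | β₂
(α is the longest common prefix among the alternatives). Repeat until
no nonterminal has two alternatives with a common prefix.

Round 1: D has alternatives sharing prefix 'num num D'. Introduce D': D → num num D D'
  Add: D' → D
  Add: D' → D (
  Add: D' → id

Round 2: D' has alternatives sharing prefix 'D'. Introduce D'': D' → D D''
  Add: D'' → ε
  Add: D'' → (

No remaining common prefixes — done.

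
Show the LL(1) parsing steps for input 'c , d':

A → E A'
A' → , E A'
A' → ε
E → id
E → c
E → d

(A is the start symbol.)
LL(1) parsing maintains a stack (initially the start symbol over $) and the input. At each step: if the stack top is a terminal, match it against the current input token; if it is a non-terminal N, replace it with the RHS of M[N, lookahead] (the unique production whose predict set contains the lookahead).

Stack is shown with the top on the left.

Stack     Input    Action
-------------------------
A $       c , d $  output A → E A'
E A' $    c , d $  output E → c
c A' $    c , d $  match 'c'
A' $      , d $    output A' → , E A'
, E A' $  , d $    match ','
E A' $    d $      output E → d
d A' $    d $      match 'd'
A' $      $        output A' → ε
$         $        accept

The string is accepted.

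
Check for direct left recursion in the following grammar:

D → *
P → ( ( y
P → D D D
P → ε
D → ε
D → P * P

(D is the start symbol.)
D → *: starts with '*'
P → ( ( y: starts with '('
P → D D D: starts with D
P → ε: starts with ε
D → ε: starts with ε
D → P * P: starts with P

No direct left recursion found.

Answer: No direct left recursion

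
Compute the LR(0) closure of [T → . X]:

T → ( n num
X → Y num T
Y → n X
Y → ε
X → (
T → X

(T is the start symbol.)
To compute CLOSURE, for each item [A → α.Bβ] where B is a non-terminal, add [B → .γ] for all productions B → γ; repeat for the newly added items until nothing changes.

Start with: [T → . X]
  [T → . X] has the dot before X: add [X → . Y num T], [X → . (]
  [X → . Y num T] has the dot before Y: add [Y → . n X], [Y → .]
No further items can be added.

CLOSURE = { [T → . X], [X → . (], [X → . Y num T], [Y → . n X], [Y → .] }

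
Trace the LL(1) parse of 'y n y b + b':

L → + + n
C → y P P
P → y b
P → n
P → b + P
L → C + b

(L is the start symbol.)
LL(1) parsing maintains a stack (initially the start symbol over $) and the input. At each step: if the stack top is a terminal, match it against the current input token; if it is a non-terminal N, replace it with the RHS of M[N, lookahead] (the unique production whose predict set contains the lookahead).

Stack is shown with the top on the left.

Stack        Input          Action
----------------------------------
L $          y n y b + b $  output L → C + b
C + b $      y n y b + b $  output C → y P P
y P P + b $  y n y b + b $  match 'y'
P P + b $    n y b + b $    output P → n
n P + b $    n y b + b $    match 'n'
P + b $      y b + b $      output P → y b
y b + b $    y b + b $      match 'y'
b + b $      b + b $        match 'b'
+ b $        + b $          match '+'
b $          b $            match 'b'
$            $              accept

The string is accepted.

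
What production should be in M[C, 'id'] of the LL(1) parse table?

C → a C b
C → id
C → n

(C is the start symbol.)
To find M[C, 'id'], we find productions for C where 'id' is in the predict set (PREDICT(N → α) = (FIRST(α) \ {ε}) ∪ (FOLLOW(N) if α ⇒* ε)).

C → a C b: PREDICT = { 'a' }
C → id: PREDICT = { 'id' }
  'id' is in predict set, so this production goes in M[C, 'id']
C → n: PREDICT = { 'n' }

M[C, 'id'] = C → id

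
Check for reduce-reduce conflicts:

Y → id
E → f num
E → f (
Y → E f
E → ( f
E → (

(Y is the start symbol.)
No reduce-reduce conflicts

Augment with Y' → Y and build the canonical LR(0) collection (I0 = CLOSURE({[Y' → . Y]}), then GOTO on every symbol after a dot until no new states appear). It has 10 states:
  I0: { [E → . ( f], [E → . (], [E → . f (], [E → . f num], [Y → . E f], [Y → . id], [Y' → . Y] }  — shift
  I1: { [E → ( . f], [E → ( .] }  — shift, reduce
  I2: { [Y → E . f] }  — shift
  I3: { [Y' → Y .] }  — accept
  I4: { [E → f . (], [E → f . num] }  — shift
  I5: { [Y → id .] }  — reduce
  I6: { [E → f ( .] }  — reduce
  I7: { [E → f num .] }  — reduce
  I8: { [Y → E f .] }  — reduce
  I9: { [E → ( f .] }  — reduce

No state contains more than one complete item.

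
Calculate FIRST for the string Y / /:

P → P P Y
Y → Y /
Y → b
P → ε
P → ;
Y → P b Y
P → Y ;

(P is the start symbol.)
FIRST sets of the non-terminals involved (from the grammar, by fixed-point iteration):
  FIRST(Y) = { ';', 'b' }

To compute FIRST(Y / /), process the symbols left to right:
Symbol Y is a non-terminal. Add FIRST(Y) \ {ε} = { ';', 'b' }
Y is not nullable (ε ∉ FIRST(Y)), so stop here.
FIRST(Y / /) = { ';', 'b' }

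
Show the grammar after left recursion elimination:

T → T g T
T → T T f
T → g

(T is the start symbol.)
T → g T'
T' → g T T'
T' → T f T'
T' → ε

T is directly left-recursive. The standard transformation for
  A → A α₁ | ... | A α_m | β₁ | ... | β_n
is
  A  → β₁ A' | ... | β_n A'
  A' → α₁ A' | ... | α_m A' | ε

T → g becomes T → g T'
T → T g T becomes T' → g T T'
T → T T f becomes T' → T f T'
Add T' → ε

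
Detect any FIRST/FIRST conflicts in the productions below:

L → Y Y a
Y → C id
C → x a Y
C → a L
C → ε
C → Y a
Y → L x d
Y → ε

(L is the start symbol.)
FIRST sets of the non-terminals at (or reachable through a nullable prefix from) the front of some alternative:
  FIRST(C) = { 'a', 'id', 'x', ε }
  FIRST(L) = { 'a', 'id', 'x' }
  FIRST(Y) = { 'a', 'id', 'x', ε }

Productions for Y:
  Y → C id: FIRST = { 'a', 'id', 'x' }
  Y → L x d: FIRST = { 'a', 'id', 'x' }
  Y → ε: FIRST = { ε }
Productions for C:
  C → x a Y: FIRST = { 'x' }
  C → a L: FIRST = { 'a' }
  C → ε: FIRST = { ε }
  C → Y a: FIRST = { 'a', 'id', 'x' }
L has only one production, so no FIRST/FIRST conflict is possible there.

Conflict for Y: Y → C id and Y → L x d
  Overlap: { 'a', 'id', 'x' }
Conflict for C: C → x a Y and C → Y a
  Overlap: { 'x' }
Conflict for C: C → a L and C → Y a
  Overlap: { 'a' }

Answer: Yes. Y → C id / Y → L x d on { 'a', 'id', 'x' }; C → x a Y / C → Y a on { 'x' }; C → a L / C → Y a on { 'a' }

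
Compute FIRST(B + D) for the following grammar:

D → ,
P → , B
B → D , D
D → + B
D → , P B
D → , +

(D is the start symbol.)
{ '+', ',' }

FIRST sets of the non-terminals involved (from the grammar, by fixed-point iteration):
  FIRST(B) = { '+', ',' }

To compute FIRST(B + D), process the symbols left to right:
Symbol B is a non-terminal. Add FIRST(B) \ {ε} = { '+', ',' }
B is not nullable (ε ∉ FIRST(B)), so stop here.
FIRST(B + D) = { '+', ',' }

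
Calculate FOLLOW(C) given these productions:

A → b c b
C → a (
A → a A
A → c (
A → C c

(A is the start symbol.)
In A → C c: C is followed by c, add FIRST(c) \ {ε} = { 'c' }

Taking the union: FOLLOW(C) = { 'c' }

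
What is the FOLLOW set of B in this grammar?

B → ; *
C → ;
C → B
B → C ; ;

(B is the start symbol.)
{ $, ';' }

To compute FOLLOW(B), find every occurrence of B on a right-hand side N → α B β: add FIRST(β) \ {ε}, and if β is empty or nullable also add FOLLOW(N). Iterate to a fixed point.

B is the start symbol, so $ ∈ FOLLOW(B).
In C → B: B is at the end, add FOLLOW(C)

The FOLLOW sets referred to above (computed the same way, to a fixed point):
  FOLLOW(C) = { ';' }

Taking the union: FOLLOW(B) = { $, ';' }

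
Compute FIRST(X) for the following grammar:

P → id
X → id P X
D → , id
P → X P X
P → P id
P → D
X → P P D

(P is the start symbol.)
FIRST sets of the other non-terminals involved (by the same procedure, iterated to a fixed point):
  FIRST(P) = { ',', 'id' }

From X → id P X:
  - id is a terminal: add 'id' and stop
From X → P P D:
  - P is a non-terminal: add FIRST(P) \ {ε} = { ',', 'id' }
    P is not nullable, so stop

Collecting: FIRST(X) = { ',', 'id' }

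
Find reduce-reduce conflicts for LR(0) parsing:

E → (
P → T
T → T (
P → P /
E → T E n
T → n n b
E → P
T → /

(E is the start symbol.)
Yes — I9: [E → ( .] vs [T → T ( .]

A reduce-reduce conflict occurs when an LR(0) state has two complete items [A → α .] and [B → β .] — both call for a reduction, and with no lookahead the parser cannot choose between them.

Augment with E' → E and build the canonical LR(0) collection (I0 = CLOSURE({[E' → . E]}), then GOTO on every symbol after a dot until no new states appear). It has 13 states:
  I0: { [E → . (], [E → . P], [E → . T E n], [E' → . E], [P → . P /], [P → . T], [T → . /], [T → . T (], [T → . n n b] }  — shift
  I1: { [E → ( .] }  — reduce
  I2: { [T → / .] }  — reduce
  I3: { [E' → E .] }  — accept
  I4: { [E → P .], [P → P . /] }  — shift, reduce
  I5: { [E → . (], [E → . P], [E → . T E n], [E → T . E n], [P → . P /], [P → . T], [P → T .], [T → . /], [T → . T (], [T → . n n b], [T → T . (] }  — shift, reduce
  I6: { [T → n . n b] }  — shift
  I7: { [T → n n . b] }  — shift
  I8: { [T → n n b .] }  — reduce
  I9: { [E → ( .], [T → T ( .] }  — 2 reduces
  I10: { [E → T E . n] }  — shift
  I11: { [E → T E n .] }  — reduce
  I12: { [P → P / .] }  — reduce

I9 contains complete items [E → ( .], [T → T ( .] — reduce-reduce conflict.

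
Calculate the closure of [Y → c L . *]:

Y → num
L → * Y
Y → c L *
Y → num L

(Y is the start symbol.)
{ [Y → c L . *] }

To compute CLOSURE, for each item [A → α.Bβ] where B is a non-terminal, add [B → .γ] for all productions B → γ; repeat for the newly added items until nothing changes.

Start with: [Y → c L . *]
The dot precedes the terminal '*', so nothing is added.

CLOSURE = { [Y → c L . *] }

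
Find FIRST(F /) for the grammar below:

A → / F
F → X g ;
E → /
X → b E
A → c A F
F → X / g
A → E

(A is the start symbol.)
FIRST sets of the non-terminals involved (from the grammar, by fixed-point iteration):
  FIRST(F) = { 'b' }

To compute FIRST(F /), process the symbols left to right:
Symbol F is a non-terminal. Add FIRST(F) \ {ε} = { 'b' }
F is not nullable (ε ∉ FIRST(F)), so stop here.
FIRST(F /) = { 'b' }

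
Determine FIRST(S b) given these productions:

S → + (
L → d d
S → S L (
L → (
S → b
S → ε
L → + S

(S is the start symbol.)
FIRST sets of the non-terminals involved (from the grammar, by fixed-point iteration):
  FIRST(S) = { '(', '+', 'b', 'd', ε }

To compute FIRST(S b), process the symbols left to right:
Symbol S is a non-terminal. Add FIRST(S) \ {ε} = { '(', '+', 'b', 'd' }
S is nullable (ε ∈ FIRST(S)), continue to the next symbol.
Symbol b is a terminal. Add 'b' and stop.
FIRST(S b) = { '(', '+', 'b', 'd' }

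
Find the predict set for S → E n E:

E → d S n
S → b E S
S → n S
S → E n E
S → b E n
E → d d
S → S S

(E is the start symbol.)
PREDICT(S → E n E) = (FIRST(RHS) \ {ε}) ∪ (FOLLOW(S) if ε ∈ FIRST(RHS), i.e. RHS ⇒* ε)
FIRST(E) = { 'd' }
FIRST(E n E) = { 'd' }
ε ∉ FIRST(E n E), so FOLLOW(S) is not added.
PREDICT(S → E n E) = { 'd' }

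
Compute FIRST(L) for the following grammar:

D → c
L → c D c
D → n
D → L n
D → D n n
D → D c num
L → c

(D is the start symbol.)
{ 'c' }

To compute FIRST(L), examine every production with L on the left-hand side, reading each right-hand side left to right until a non-nullable symbol is reached.

From L → c D c:
  - c is a terminal: add 'c' and stop
From L → c:
  - c is a terminal: add 'c' and stop

Collecting: FIRST(L) = { 'c' }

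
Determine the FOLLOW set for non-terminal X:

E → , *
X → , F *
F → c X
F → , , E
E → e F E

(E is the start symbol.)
{ '*', ',', 'e' }

In F → c X: X is at the end, add FOLLOW(F)

The FOLLOW sets referred to above (computed the same way, to a fixed point):
  FOLLOW(F) = { '*', ',', 'e' }

Taking the union: FOLLOW(X) = { '*', ',', 'e' }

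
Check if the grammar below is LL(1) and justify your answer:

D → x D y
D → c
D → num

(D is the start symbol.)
For D:
  PREDICT(D → x D y) = { 'x' }
  PREDICT(D → c) = { 'c' }
  PREDICT(D → num) = { 'num' }

All predict sets are disjoint. The grammar IS LL(1).

Answer: Yes, the grammar is LL(1).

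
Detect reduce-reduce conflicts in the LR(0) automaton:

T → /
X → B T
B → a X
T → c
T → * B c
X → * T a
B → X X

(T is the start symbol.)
Augment with T' → T and build the canonical LR(0) collection (I0 = CLOSURE({[T' → . T]}), then GOTO on every symbol after a dot until no new states appear). It has 16 states:
  I0: { [T → . * B c], [T → . /], [T → . c], [T' → . T] }  — shift
  I1: { [B → . X X], [B → . a X], [T → * . B c], [X → . * T a], [X → . B T] }  — shift
  I2: { [T → / .] }  — reduce
  I3: { [T' → T .] }  — accept
  I4: { [T → c .] }  — reduce
  I5: { [T → . * B c], [T → . /], [T → . c], [X → * . T a] }  — shift
  I6: { [T → * B . c], [T → . * B c], [T → . /], [T → . c], [X → B . T] }  — shift
  I7: { [B → . X X], [B → . a X], [B → X . X], [X → . * T a], [X → . B T] }  — shift
  I8: { [B → . X X], [B → . a X], [B → a . X], [X → . * T a], [X → . B T] }  — shift
  I9: { [T → . * B c], [T → . /], [T → . c], [X → B . T] }  — shift
  I10: { [B → . X X], [B → . a X], [B → X . X], [B → a X .], [X → . * T a], [X → . B T] }  — shift, reduce
  I11: { [B → . X X], [B → . a X], [B → X . X], [B → X X .], [X → . * T a], [X → . B T] }  — shift, reduce
  I12: { [X → B T .] }  — reduce
  I13: { [T → * B c .], [T → c .] }  — 2 reduces
  I14: { [X → * T . a] }  — shift
  I15: { [X → * T a .] }  — reduce

I13 contains complete items [T → * B c .], [T → c .] — reduce-reduce conflict.

Answer: Yes — I13: [T → * B c .] vs [T → c .]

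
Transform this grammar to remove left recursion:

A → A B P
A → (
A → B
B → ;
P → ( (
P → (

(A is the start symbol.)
A is directly left-recursive. The standard transformation for
  A → A α₁ | ... | A α_m | β₁ | ... | β_n
is
  A  → β₁ A' | ... | β_n A'
  A' → α₁ A' | ... | α_m A' | ε

A → ( becomes A → ( A'
A → B becomes A → B A'
A → A B P becomes A' → B P A'
Add A' → ε

Productions for other non-terminals are unchanged:
  B → ;
  P → ( (
  P → (

Resulting grammar:
A → ( A'
A → B A'
A' → B P A'
A' → ε
B → ;
P → ( (
P → (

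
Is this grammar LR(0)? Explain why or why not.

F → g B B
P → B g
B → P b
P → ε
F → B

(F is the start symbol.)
No. Shift-reduce conflict between [P → .] and [F → . g B B]

Augment with F' → F and build the canonical LR(0) collection (I0 = CLOSURE({[F' → . F]}), then GOTO on every symbol after a dot until no new states appear). It has 9 states:
  I0: { [B → . P b], [F → . B], [F → . g B B], [F' → . F], [P → . B g], [P → .] }  — shift, reduce
  I1: { [F → B .], [P → B . g] }  — shift, reduce
  I2: { [F' → F .] }  — accept
  I3: { [B → P . b] }  — shift
  I4: { [B → . P b], [F → g . B B], [P → . B g], [P → .] }  — reduce
  I5: { [B → . P b], [F → g B . B], [P → . B g], [P → .], [P → B . g] }  — shift, reduce
  I6: { [F → g B B .], [P → B . g] }  — shift, reduce
  I7: { [P → B g .] }  — reduce
  I8: { [B → P b .] }  — reduce

Conflict in state I0:
  Shift-reduce conflict between [P → .] and [F → . g B B]
So the grammar is NOT LR(0).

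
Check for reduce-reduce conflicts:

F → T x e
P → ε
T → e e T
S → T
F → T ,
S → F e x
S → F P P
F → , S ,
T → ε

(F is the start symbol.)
A reduce-reduce conflict occurs when an LR(0) state has two complete items [A → α .] and [B → β .] — both call for a reduction, and with no lookahead the parser cannot choose between them.

Augment with F' → F and build the canonical LR(0) collection (I0 = CLOSURE({[F' → . F]}), then GOTO on every symbol after a dot until no new states appear). It has 18 states:
  I0: { [F → . , S ,], [F → . T ,], [F → . T x e], [F' → . F], [T → . e e T], [T → .] }  — shift, reduce
  I1: { [F → , . S ,], [F → . , S ,], [F → . T ,], [F → . T x e], [S → . F P P], [S → . F e x], [S → . T], [T → . e e T], [T → .] }  — shift, reduce
  I2: { [F' → F .] }  — accept
  I3: { [F → T . ,], [F → T . x e] }  — shift
  I4: { [T → e . e T] }  — shift
  I5: { [T → . e e T], [T → .], [T → e e . T] }  — shift, reduce
  I6: { [T → e e T .] }  — reduce
  I7: { [F → T , .] }  — reduce
  I8: { [F → T x . e] }  — shift
  I9: { [F → T x e .] }  — reduce
  I10: { [P → .], [S → F . P P], [S → F . e x] }  — shift, reduce
  I11: { [F → , S . ,] }  — shift
  I12: { [F → T . ,], [F → T . x e], [S → T .] }  — shift, reduce
  I13: { [F → , S , .] }  — reduce
  I14: { [P → .], [S → F P . P] }  — reduce
  I15: { [S → F e . x] }  — shift
  I16: { [S → F e x .] }  — reduce
  I17: { [S → F P P .] }  — reduce

No state contains more than one complete item.

Answer: No reduce-reduce conflicts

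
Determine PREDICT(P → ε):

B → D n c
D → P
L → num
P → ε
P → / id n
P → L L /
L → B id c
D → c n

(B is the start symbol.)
PREDICT(P → ε) = (FIRST(RHS) \ {ε}) ∪ (FOLLOW(P) if ε ∈ FIRST(RHS), i.e. RHS ⇒* ε)
The right-hand side is ε (FIRST(ε) = { ε }), so the predict set is FOLLOW(P) = { 'n' }
PREDICT(P → ε) = { 'n' }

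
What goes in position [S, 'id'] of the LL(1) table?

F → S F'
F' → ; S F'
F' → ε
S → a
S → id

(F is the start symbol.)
S → id

To find M[S, 'id'], we find productions for S where 'id' is in the predict set (PREDICT(N → α) = (FIRST(α) \ {ε}) ∪ (FOLLOW(N) if α ⇒* ε)).

S → a: PREDICT = { 'a' }
S → id: PREDICT = { 'id' }
  'id' is in predict set, so this production goes in M[S, 'id']

M[S, 'id'] = S → id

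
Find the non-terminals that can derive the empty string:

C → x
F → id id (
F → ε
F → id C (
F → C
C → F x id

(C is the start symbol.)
{ 'F' }

A non-terminal is nullable if it can derive ε (the empty string): either it has an ε-production, or it has a production whose right-hand side consists entirely of nullable non-terminals.

ε-productions: F → ε
So F is immediately nullable.
No further non-terminal can be added: every production for the remaining non-terminals contains a terminal or a non-nullable non-terminal.
Nullable = { 'F' }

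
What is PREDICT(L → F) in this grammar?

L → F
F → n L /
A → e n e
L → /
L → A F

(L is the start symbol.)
PREDICT(L → F) = (FIRST(RHS) \ {ε}) ∪ (FOLLOW(L) if ε ∈ FIRST(RHS), i.e. RHS ⇒* ε)
FIRST(F) = { 'n' }
FIRST(F) = { 'n' }
ε ∉ FIRST(F), so FOLLOW(L) is not added.
PREDICT(L → F) = { 'n' }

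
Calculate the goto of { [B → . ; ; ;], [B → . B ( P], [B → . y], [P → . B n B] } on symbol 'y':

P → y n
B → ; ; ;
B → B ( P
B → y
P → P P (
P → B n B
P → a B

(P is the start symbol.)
GOTO(I, 'y') = CLOSURE({ [A → αX.β] : [A → α.Xβ] ∈ I, X = 'y' })

Items with dot before 'y', with the dot advanced:
  [B → . y] → [B → y .]
Closure adds nothing (no advanced item has the dot before a non-terminal).

GOTO = { [B → y .] }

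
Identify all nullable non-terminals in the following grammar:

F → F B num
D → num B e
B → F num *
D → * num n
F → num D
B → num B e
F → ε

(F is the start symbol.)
ε-productions: F → ε
So F is immediately nullable.
No further non-terminal can be added: every production for the remaining non-terminals contains a terminal or a non-nullable non-terminal.
Nullable = { 'F' }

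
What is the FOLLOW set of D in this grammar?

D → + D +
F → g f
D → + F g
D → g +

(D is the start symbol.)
D is the start symbol, so $ ∈ FOLLOW(D).
In D → + D +: D is followed by '+', add FIRST('+') \ {ε} = { '+' }

Taking the union: FOLLOW(D) = { $, '+' }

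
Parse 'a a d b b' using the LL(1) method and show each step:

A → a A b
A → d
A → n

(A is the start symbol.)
Stack is shown with the top on the left.

Stack      Input        Action
------------------------------
A $        a a d b b $  output A → a A b
a A b $    a a d b b $  match 'a'
A b $      a d b b $    output A → a A b
a A b b $  a d b b $    match 'a'
A b b $    d b b $      output A → d
d b b $    d b b $      match 'd'
b b $      b b $        match 'b'
b $        b $          match 'b'
$          $            accept

The string is accepted.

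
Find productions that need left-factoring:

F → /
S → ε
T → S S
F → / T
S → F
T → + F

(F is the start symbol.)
Yes, F has productions with common prefix '/'

Left-factoring is needed when two productions for the same non-terminal
share a common prefix on the right-hand side.

Productions for F:
  F → /
  F → / T
Productions for S:
  S → ε
  S → F
Productions for T:
  T → S S
  T → + F

Found common prefix '/' in productions for F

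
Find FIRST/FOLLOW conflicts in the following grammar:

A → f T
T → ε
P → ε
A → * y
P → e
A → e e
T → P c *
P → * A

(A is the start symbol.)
Yes. T → P c '*' with FOLLOW(T) on { 'c' }

Nullable non-terminals: P, T.
FIRST sets used below: FIRST(P) = { '*', 'e', ε }

P: nullable alternative(s) P → ε; FOLLOW(P) = { 'c' }
  P → ε: FIRST \ {ε} = { } — this is the only nullable alternative, skip
  P → e: FIRST \ {ε} = { 'e' } — disjoint from FOLLOW(P)
  P → * A: FIRST \ {ε} = { '*' } — disjoint from FOLLOW(P)

T: nullable alternative(s) T → ε; FOLLOW(T) = { $, 'c' }
  T → ε: FIRST \ {ε} = { } — this is the only nullable alternative, skip
  T → P c *: FIRST \ {ε} = { '*', 'c', 'e' } — overlaps FOLLOW(T) on { 'c' }: CONFLICT

A has no nullable alternative, so no FIRST/FOLLOW check is needed there.

So the grammar has 1 FIRST/FOLLOW conflict (marked CONFLICT above).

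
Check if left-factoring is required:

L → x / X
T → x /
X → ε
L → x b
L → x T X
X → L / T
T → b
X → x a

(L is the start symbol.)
Yes, L has productions with common prefix 'x'

Left-factoring is needed when two productions for the same non-terminal
share a common prefix on the right-hand side.

Productions for L:
  L → x / X
  L → x b
  L → x T X
Productions for T:
  T → x /
  T → b
Productions for X:
  X → ε
  X → L / T
  X → x a

Found common prefix 'x' in productions for L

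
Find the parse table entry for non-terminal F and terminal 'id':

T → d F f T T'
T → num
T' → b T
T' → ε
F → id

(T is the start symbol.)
F → id

To find M[F, 'id'], we find productions for F where 'id' is in the predict set (PREDICT(N → α) = (FIRST(α) \ {ε}) ∪ (FOLLOW(N) if α ⇒* ε)).

F → id: PREDICT = { 'id' }
  'id' is in predict set, so this production goes in M[F, 'id']

M[F, 'id'] = F → id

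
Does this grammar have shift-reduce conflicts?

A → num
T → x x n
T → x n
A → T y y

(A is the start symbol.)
No shift-reduce conflicts

A shift-reduce conflict occurs when an LR(0) state has both:
  - a complete (reduce) item [A → α .] (dot at the end), and
  - a shift item [B → β . c γ] (dot before a terminal).

Augment with A' → A and build the canonical LR(0) collection (I0 = CLOSURE({[A' → . A]}), then GOTO on every symbol after a dot until no new states appear). It has 10 states:
  I0: { [A → . T y y], [A → . num], [A' → . A], [T → . x n], [T → . x x n] }  — shift
  I1: { [A' → A .] }  — accept
  I2: { [A → T . y y] }  — shift
  I3: { [A → num .] }  — reduce
  I4: { [T → x . n], [T → x . x n] }  — shift
  I5: { [T → x n .] }  — reduce
  I6: { [T → x x . n] }  — shift
  I7: { [T → x x n .] }  — reduce
  I8: { [A → T y . y] }  — shift
  I9: { [A → T y y .] }  — reduce

No state contains both a complete item and a shift item.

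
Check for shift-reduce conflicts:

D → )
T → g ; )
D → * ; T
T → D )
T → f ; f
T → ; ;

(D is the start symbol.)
No shift-reduce conflicts

A shift-reduce conflict occurs when an LR(0) state has both:
  - a complete (reduce) item [A → α .] (dot at the end), and
  - a shift item [B → β . c γ] (dot before a terminal).

Augment with D' → D and build the canonical LR(0) collection (I0 = CLOSURE({[D' → . D]}), then GOTO on every symbol after a dot until no new states appear). It has 16 states:
  I0: { [D → . )], [D → . * ; T], [D' → . D] }  — shift
  I1: { [D → ) .] }  — reduce
  I2: { [D → * . ; T] }  — shift
  I3: { [D' → D .] }  — accept
  I4: { [D → * ; . T], [D → . )], [D → . * ; T], [T → . ; ;], [T → . D )], [T → . f ; f], [T → . g ; )] }  — shift
  I5: { [T → ; . ;] }  — shift
  I6: { [T → D . )] }  — shift
  I7: { [D → * ; T .] }  — reduce
  I8: { [T → f . ; f] }  — shift
  I9: { [T → g . ; )] }  — shift
  I10: { [T → g ; . )] }  — shift
  I11: { [T → g ; ) .] }  — reduce
  I12: { [T → f ; . f] }  — shift
  I13: { [T → f ; f .] }  — reduce
  I14: { [T → D ) .] }  — reduce
  I15: { [T → ; ; .] }  — reduce

No state contains both a complete item and a shift item.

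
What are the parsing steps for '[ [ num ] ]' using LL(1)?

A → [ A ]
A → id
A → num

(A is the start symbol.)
LL(1) parsing maintains a stack (initially the start symbol over $) and the input. At each step: if the stack top is a terminal, match it against the current input token; if it is a non-terminal N, replace it with the RHS of M[N, lookahead] (the unique production whose predict set contains the lookahead).

Stack is shown with the top on the left.

Stack      Input          Action
--------------------------------
A $        [ [ num ] ] $  output A → [ A ]
[ A ] $    [ [ num ] ] $  match '['
A ] $      [ num ] ] $    output A → [ A ]
[ A ] ] $  [ num ] ] $    match '['
A ] ] $    num ] ] $      output A → num
num ] ] $  num ] ] $      match 'num'
] ] $      ] ] $          match ']'
] $        ] $            match ']'
$          $              accept

The string is accepted.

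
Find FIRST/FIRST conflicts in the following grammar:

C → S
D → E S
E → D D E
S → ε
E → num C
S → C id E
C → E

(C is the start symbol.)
Yes. C → S / C → E on { 'num' }; E → D D E / E → num C on { 'num' }

A FIRST/FIRST conflict occurs when two productions N → α and N → β for the same non-terminal have FIRST(α) ∩ FIRST(β) ≠ ∅ (with ε ∈ FIRST of a nullable right-hand side, so two nullable alternatives also conflict).

FIRST sets of the non-terminals at (or reachable through a nullable prefix from) the front of some alternative:
  FIRST(S) = { 'id', 'num', ε }
  FIRST(E) = { 'num' }
  FIRST(D) = { 'num' }
  FIRST(C) = { 'id', 'num', ε }

Productions for C:
  C → S: FIRST = { 'id', 'num', ε }
  C → E: FIRST = { 'num' }
Productions for E:
  E → D D E: FIRST = { 'num' }
  E → num C: FIRST = { 'num' }
Productions for S:
  S → ε: FIRST = { ε }
  S → C id E: FIRST = { 'id', 'num' }
D has only one production, so no FIRST/FIRST conflict is possible there.

Conflict for C: C → S and C → E
  Overlap: { 'num' }
Conflict for E: E → D D E and E → num C
  Overlap: { 'num' }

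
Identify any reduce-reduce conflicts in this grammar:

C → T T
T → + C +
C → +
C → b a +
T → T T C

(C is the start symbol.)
No reduce-reduce conflicts

Augment with C' → C and build the canonical LR(0) collection (I0 = CLOSURE({[C' → . C]}), then GOTO on every symbol after a dot until no new states appear). It has 14 states:
  I0: { [C → . +], [C → . T T], [C → . b a +], [C' → . C], [T → . + C +], [T → . T T C] }  — shift
  I1: { [C → + .], [C → . +], [C → . T T], [C → . b a +], [T → + . C +], [T → . + C +], [T → . T T C] }  — shift, reduce
  I2: { [C' → C .] }  — accept
  I3: { [C → T . T], [T → . + C +], [T → . T T C], [T → T . T C] }  — shift
  I4: { [C → b . a +] }  — shift
  I5: { [C → b a . +] }  — shift
  I6: { [C → b a + .] }  — reduce
  I7: { [C → . +], [C → . T T], [C → . b a +], [T → + . C +], [T → . + C +], [T → . T T C] }  — shift
  I8: { [C → . +], [C → . T T], [C → . b a +], [C → T T .], [T → . + C +], [T → . T T C], [T → T . T C], [T → T T . C] }  — shift, reduce
  I9: { [T → T T C .] }  — reduce
  I10: { [C → . +], [C → . T T], [C → . b a +], [C → T . T], [T → . + C +], [T → . T T C], [T → T . T C], [T → T T . C] }  — shift
  I11: { [C → . +], [C → . T T], [C → . b a +], [C → T . T], [C → T T .], [T → . + C +], [T → . T T C], [T → T . T C], [T → T T . C] }  — shift, reduce
  I12: { [T → + C . +] }  — shift
  I13: { [T → + C + .] }  — reduce

No state contains more than one complete item.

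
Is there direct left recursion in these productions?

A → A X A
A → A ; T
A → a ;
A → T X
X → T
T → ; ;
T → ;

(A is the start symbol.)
A → A X A: LEFT RECURSIVE (starts with A)
A → A ; T: LEFT RECURSIVE (starts with A)
A → a ;: starts with a
A → T X: starts with T
X → T: starts with T
T → ; ;: starts with ';'
T → ;: starts with ';'

The grammar has direct left recursion on: A.

Answer: Yes, A is left-recursive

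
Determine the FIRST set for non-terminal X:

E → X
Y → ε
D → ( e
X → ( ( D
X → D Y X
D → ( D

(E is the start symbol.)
FIRST sets of the other non-terminals involved (by the same procedure, iterated to a fixed point):
  FIRST(D) = { '(' }

From X → ( ( D:
  - '(' is a terminal: add '(' and stop
From X → D Y X:
  - D is a non-terminal: add FIRST(D) \ {ε} = { '(' }
    D is not nullable, so stop

Collecting: FIRST(X) = { '(' }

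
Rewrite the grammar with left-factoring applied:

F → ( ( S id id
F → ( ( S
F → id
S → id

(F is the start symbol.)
Left-factoring transforms A → αβ₁ | αβ₂ into A → αA' and A' → β₁ | β₂
(α is the longest common prefix among the alternatives). Repeat until
no nonterminal has two alternatives with a common prefix.

Round 1: F has alternatives sharing prefix '( ( S'. Introduce F': F → ( ( S F'
  Add: F' → id id
  Add: F' → ε

No remaining common prefixes — done.

Resulting grammar:
F → ( ( S F'
F' → id id
F' → ε
F → id
S → id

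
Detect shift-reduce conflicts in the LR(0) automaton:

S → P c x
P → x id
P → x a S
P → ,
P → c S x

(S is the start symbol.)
A shift-reduce conflict occurs when an LR(0) state has both:
  - a complete (reduce) item [A → α .] (dot at the end), and
  - a shift item [B → β . c γ] (dot before a terminal).

Augment with S' → S and build the canonical LR(0) collection (I0 = CLOSURE({[S' → . S]}), then GOTO on every symbol after a dot until no new states appear). It has 13 states:
  I0: { [P → . ,], [P → . c S x], [P → . x a S], [P → . x id], [S → . P c x], [S' → . S] }  — shift
  I1: { [P → , .] }  — reduce
  I2: { [S → P . c x] }  — shift
  I3: { [S' → S .] }  — accept
  I4: { [P → . ,], [P → . c S x], [P → . x a S], [P → . x id], [P → c . S x], [S → . P c x] }  — shift
  I5: { [P → x . a S], [P → x . id] }  — shift
  I6: { [P → . ,], [P → . c S x], [P → . x a S], [P → . x id], [P → x a . S], [S → . P c x] }  — shift
  I7: { [P → x id .] }  — reduce
  I8: { [P → x a S .] }  — reduce
  I9: { [P → c S . x] }  — shift
  I10: { [P → c S x .] }  — reduce
  I11: { [S → P c . x] }  — shift
  I12: { [S → P c x .] }  — reduce

No state contains both a complete item and a shift item.

Answer: No shift-reduce conflicts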